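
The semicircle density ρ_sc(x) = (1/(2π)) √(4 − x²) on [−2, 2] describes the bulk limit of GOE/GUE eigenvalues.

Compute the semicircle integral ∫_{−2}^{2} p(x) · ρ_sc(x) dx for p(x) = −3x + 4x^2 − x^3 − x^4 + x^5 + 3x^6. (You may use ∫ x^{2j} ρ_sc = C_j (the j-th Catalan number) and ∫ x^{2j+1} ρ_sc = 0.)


Write p(x) = Σ a_i x^i, split into monomials and integrate each against ρ_sc separately.
Using ∫ x^{2j} ρ_sc = C_j = (1/(j+1)) C(2j, j) (Catalan numbers) and ∫ x^{2j+1} ρ_sc = 0 (odd monomials vanish by symmetry):
  i = 1 (odd): ∫ x^1 ρ_sc = 0 (vanishes)
  i = 2 (even): a_2 · C_{1} = 4 · 1 = 4
  i = 3 (odd): ∫ x^3 ρ_sc = 0 (vanishes)
  i = 4 (even): a_4 · C_{2} = -1 · 2 = -2
  i = 5 (odd): ∫ x^5 ρ_sc = 0 (vanishes)
  i = 6 (even): a_6 · C_{3} = 3 · 5 = 15

Summing the contributions: ∫_{−2}^{2} p(x) ρ_sc(x) dx = 4 + (-2) + 15 = 17.


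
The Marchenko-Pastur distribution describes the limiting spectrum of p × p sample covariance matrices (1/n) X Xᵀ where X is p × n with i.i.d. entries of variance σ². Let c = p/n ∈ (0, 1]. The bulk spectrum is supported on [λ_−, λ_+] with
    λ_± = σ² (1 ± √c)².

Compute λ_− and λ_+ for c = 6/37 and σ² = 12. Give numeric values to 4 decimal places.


c = 6/37 = 0.162162; √c = 0.402694.
λ_− = σ² (1 − √c)² = 12 · (1 − 0.402694)² = 12 · (0.597306)² = 4.281299.
λ_+ = σ² (1 + √c)² = 12 · (1 + 0.402694)² = 12 · (1.402694)² = 23.610593.

Rounded to 4 decimal places: λ_− ≈ 4.2813, λ_+ ≈ 23.6106.


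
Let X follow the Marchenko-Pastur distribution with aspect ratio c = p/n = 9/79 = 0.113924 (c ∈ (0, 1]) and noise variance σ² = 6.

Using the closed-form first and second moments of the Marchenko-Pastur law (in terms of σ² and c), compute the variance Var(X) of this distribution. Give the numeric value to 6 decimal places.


Recall the MP moments m_1 = E[X] = σ² and m_2 = E[X²] = σ⁴ (1 + c).
m_1 = E[X] = σ² = 6, so m_1² = 36.
m_2 = E[X²] = σ⁴ (1 + c) = 36 · (1 + 0.113924) = 36 · 1.113924 = 40.101266.
(Note m_2 − m_1² simplifies to c · σ⁴ = 0.113924 · 36.)

Var(X) = m_2 − m_1² = 40.101266 − 36 = 4.101266.


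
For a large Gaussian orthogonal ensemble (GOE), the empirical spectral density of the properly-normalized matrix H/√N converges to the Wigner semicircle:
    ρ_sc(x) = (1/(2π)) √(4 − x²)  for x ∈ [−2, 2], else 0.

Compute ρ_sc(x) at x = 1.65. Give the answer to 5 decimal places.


ρ_sc(x) = (1/(2π)) √(4 − x²). With x = 1.65:
  4 − x² = 4 − (1.65)² = 4 − 2.722500 = 1.277500.
  √(4 − x²) = 1.130265.
  1/(2π) = 0.159155.
  ρ_sc(1.65) = 0.159155 · 1.130265 = 0.179887.

Rounded to 5 decimal places: ρ_sc(1.65) ≈ 0.17989.


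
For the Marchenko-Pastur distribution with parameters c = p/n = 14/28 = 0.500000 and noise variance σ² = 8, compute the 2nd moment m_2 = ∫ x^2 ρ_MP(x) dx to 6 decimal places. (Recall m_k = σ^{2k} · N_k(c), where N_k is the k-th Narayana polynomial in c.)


E[X²] = σ⁴ (1 + c) (second MP moment). With σ² = 8 (so σ⁴ = 64) and c = 14/28 = 0.500000: E[X²] = 64 · (1 + 0.500000) = 64 · 1.500000.

So E[X^2] = 96.000000.


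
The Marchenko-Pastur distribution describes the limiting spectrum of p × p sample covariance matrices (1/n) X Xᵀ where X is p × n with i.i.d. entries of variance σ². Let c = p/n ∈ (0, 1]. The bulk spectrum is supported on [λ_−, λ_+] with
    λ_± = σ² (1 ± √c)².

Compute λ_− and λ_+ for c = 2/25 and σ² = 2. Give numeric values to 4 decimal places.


c = 2/25 = 0.080000; √c = 0.282843.
λ_− = σ² (1 − √c)² = 2 · (1 − 0.282843)² = 2 · (0.717157)² = 1.028629.
λ_+ = σ² (1 + √c)² = 2 · (1 + 0.282843)² = 2 · (1.282843)² = 3.291371.

Rounded to 4 decimal places: λ_− ≈ 1.0286, λ_+ ≈ 3.2914.


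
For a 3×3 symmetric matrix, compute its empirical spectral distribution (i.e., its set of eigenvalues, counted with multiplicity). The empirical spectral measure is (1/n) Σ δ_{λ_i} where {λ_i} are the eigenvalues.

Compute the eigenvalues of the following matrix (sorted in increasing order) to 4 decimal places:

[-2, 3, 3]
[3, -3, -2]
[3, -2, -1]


Since M is real symmetric, all three eigenvalues are real; they are the roots of det(λI − M) = λ³ − (tr M) λ² + s λ − det M, where s is the sum of the principal 2×2 minors.
tr M = -2 + (-3) + (-1) = -6.
s = ((-2)·(-3) − 3²) + ((-2)·(-1) − 3²) + ((-3)·(-1) − (-2)²) = -3 + (-7) + (-1) = -11.
det M (expand along row 1) = (-2)·(-1) − 3·3 + 3·3 = 2.
Characteristic polynomial: λ³ + 6λ² − 11λ − 2 = 0.
Substitute λ = y + (tr M)/3 = y − 2.000000 to remove the quadratic term: y³ + p·y + q = 0 with p = s − (tr M)²/3 = -23.000000 and q = −2(tr M)³/27 + (tr M)·s/3 − det M = 36.000000.
Three real roots ⇒ use the trigonometric (Viète) form: r = 2√(−p/3) = 5.537749, φ = arccos(3q/(p·r)) = arccos(-0.847935) = 2.582874 rad.
y_k = r·cos(φ/3 − 2πk/3) for k = 0, 1, 2 gives y = 3.609013, 1.832975, -5.441988.
λ_k = y_k − 2.000000 gives λ = 1.6090, -0.1670, -7.4420 (check: the sum is -6.0000 = tr M).

Eigenvalues sorted in increasing order: [-7.4420, -0.1670, 1.6090].


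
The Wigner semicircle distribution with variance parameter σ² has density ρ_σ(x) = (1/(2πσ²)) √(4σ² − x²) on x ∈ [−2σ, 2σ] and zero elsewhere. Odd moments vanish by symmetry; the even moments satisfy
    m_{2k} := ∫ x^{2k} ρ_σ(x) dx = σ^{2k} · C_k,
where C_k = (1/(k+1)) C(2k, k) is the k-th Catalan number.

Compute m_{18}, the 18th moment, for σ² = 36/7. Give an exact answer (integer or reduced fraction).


By the scaled semicircle moment identity, m_{2k} = σ^{2k} · C_k with k = 9.
C_9 = (1/(k+1)) · C(2k, k) = (1/10) · C(18, 9) = (1/10) · 48620 = 4862.
σ^{2k} = (σ²)^k = (36/7)^9 = 101559956668416/40353607.

Therefore m_{18} = σ^{18} · C_9 = (101559956668416/40353607) · 4862 = 493784509321838592/40353607.


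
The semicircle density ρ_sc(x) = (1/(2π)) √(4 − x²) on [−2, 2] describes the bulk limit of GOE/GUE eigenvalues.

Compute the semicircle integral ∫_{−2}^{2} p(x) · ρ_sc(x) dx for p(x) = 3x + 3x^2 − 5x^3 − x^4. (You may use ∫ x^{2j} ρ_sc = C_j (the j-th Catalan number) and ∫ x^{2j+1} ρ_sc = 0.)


Write p(x) = Σ a_i x^i, split into monomials and integrate each against ρ_sc separately.
Using ∫ x^{2j} ρ_sc = C_j = (1/(j+1)) C(2j, j) (Catalan numbers) and ∫ x^{2j+1} ρ_sc = 0 (odd monomials vanish by symmetry):
  i = 1 (odd): ∫ x^1 ρ_sc = 0 (vanishes)
  i = 2 (even): a_2 · C_{1} = 3 · 1 = 3
  i = 3 (odd): ∫ x^3 ρ_sc = 0 (vanishes)
  i = 4 (even): a_4 · C_{2} = -1 · 2 = -2

Summing the contributions: ∫_{−2}^{2} p(x) ρ_sc(x) dx = 3 + (-2) = 1.


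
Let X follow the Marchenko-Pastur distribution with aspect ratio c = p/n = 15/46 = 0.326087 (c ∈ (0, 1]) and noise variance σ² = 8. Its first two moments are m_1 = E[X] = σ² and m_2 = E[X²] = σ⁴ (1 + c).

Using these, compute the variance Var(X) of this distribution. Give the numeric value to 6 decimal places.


m_1 = E[X] = σ² = 8, so m_1² = 64.
m_2 = E[X²] = σ⁴ (1 + c) = 64 · (1 + 0.326087) = 64 · 1.326087 = 84.869565.
(Note m_2 − m_1² simplifies to c · σ⁴ = 0.326087 · 64.)

Var(X) = m_2 − m_1² = 84.869565 − 64 = 20.869565.


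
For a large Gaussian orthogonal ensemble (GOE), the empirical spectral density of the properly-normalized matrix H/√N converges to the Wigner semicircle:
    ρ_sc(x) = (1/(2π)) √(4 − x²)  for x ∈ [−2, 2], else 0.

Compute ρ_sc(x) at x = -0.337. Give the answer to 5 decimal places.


ρ_sc(x) = (1/(2π)) √(4 − x²). With x = -0.337:
  4 − x² = 4 − (-0.337)² = 4 − 0.113569 = 3.886431.
  √(4 − x²) = 1.971403.
  1/(2π) = 0.159155.
  ρ_sc(-0.337) = 0.159155 · 1.971403 = 0.313759.

Rounded to 5 decimal places: ρ_sc(-0.337) ≈ 0.31376.


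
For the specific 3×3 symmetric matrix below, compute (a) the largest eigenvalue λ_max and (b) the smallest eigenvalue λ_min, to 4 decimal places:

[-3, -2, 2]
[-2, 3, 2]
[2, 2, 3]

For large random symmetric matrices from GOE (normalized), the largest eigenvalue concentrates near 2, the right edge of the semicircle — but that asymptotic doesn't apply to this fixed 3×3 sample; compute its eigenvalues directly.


Since M is real symmetric, all three eigenvalues are real; they are the roots of det(λI − M) = λ³ − (tr M) λ² + s λ − det M, where s is the sum of the principal 2×2 minors.
tr M = -3 + 3 + 3 = 3.
s = ((-3)·3 − (-2)²) + ((-3)·3 − 2²) + (3·3 − 2²) = -13 + (-13) + 5 = -21.
det M (expand along row 1) = (-3)·5 − (-2)·(-10) + 2·(-10) = -55.
Characteristic polynomial: λ³ − 3λ² − 21λ + 55 = 0.
Substitute λ = y + (tr M)/3 = y + 1.000000 to remove the quadratic term: y³ + p·y + q = 0 with p = s − (tr M)²/3 = -24.000000 and q = −2(tr M)³/27 + (tr M)·s/3 − det M = 32.000000.
Three real roots ⇒ use the trigonometric (Viète) form: r = 2√(−p/3) = 5.656854, φ = arccos(3q/(p·r)) = arccos(-0.707107) = 2.356194 rad.
y_k = r·cos(φ/3 − 2πk/3) for k = 0, 1, 2 gives y = 4.000000, 1.464102, -5.464102.
λ_k = y_k + 1.000000 gives λ = 5.0000, 2.4641, -4.4641 (check: the sum is 3.0000 = tr M).

Hence λ_max = 5.0000 and λ_min = -4.4641.


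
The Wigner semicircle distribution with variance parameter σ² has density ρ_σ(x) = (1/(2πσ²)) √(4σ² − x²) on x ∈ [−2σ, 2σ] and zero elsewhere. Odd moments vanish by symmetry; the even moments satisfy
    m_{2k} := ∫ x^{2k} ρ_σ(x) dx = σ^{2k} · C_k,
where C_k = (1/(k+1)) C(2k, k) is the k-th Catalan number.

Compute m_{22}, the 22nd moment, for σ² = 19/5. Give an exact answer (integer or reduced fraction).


By the scaled semicircle moment identity, m_{2k} = σ^{2k} · C_k with k = 11.
C_11 = (1/(k+1)) · C(2k, k) = (1/12) · C(22, 11) = (1/12) · 705432 = 58786.
σ^{2k} = (σ²)^k = (19/5)^11 = 116490258898219/48828125.

Therefore m_{22} = σ^{22} · C_11 = (116490258898219/48828125) · 58786 = 6847996359590702134/48828125.


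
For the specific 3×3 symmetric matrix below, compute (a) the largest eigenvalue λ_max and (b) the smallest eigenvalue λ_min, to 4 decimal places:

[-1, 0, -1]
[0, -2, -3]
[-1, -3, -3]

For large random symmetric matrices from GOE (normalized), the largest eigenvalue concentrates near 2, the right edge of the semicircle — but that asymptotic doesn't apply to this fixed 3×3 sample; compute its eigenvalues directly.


Since M is real symmetric, all three eigenvalues are real; they are the roots of det(λI − M) = λ³ − (tr M) λ² + s λ − det M, where s is the sum of the principal 2×2 minors.
tr M = -1 + (-2) + (-3) = -6.
s = ((-1)·(-2) − 0²) + ((-1)·(-3) − (-1)²) + ((-2)·(-3) − (-3)²) = 2 + 2 + (-3) = 1.
det M (expand along row 1) = (-1)·(-3) − 0·(-3) + (-1)·(-2) = 5.
Characteristic polynomial: λ³ + 6λ² + λ − 5 = 0.
Substitute λ = y + (tr M)/3 = y − 2.000000 to remove the quadratic term: y³ + p·y + q = 0 with p = s − (tr M)²/3 = -11.000000 and q = −2(tr M)³/27 + (tr M)·s/3 − det M = 9.000000.
Three real roots ⇒ use the trigonometric (Viète) form: r = 2√(−p/3) = 3.829708, φ = arccos(3q/(p·r)) = arccos(-0.640922) = 2.266495 rad.
y_k = r·cos(φ/3 − 2πk/3) for k = 0, 1, 2 gives y = 2.787759, 0.880170, -3.667929.
λ_k = y_k − 2.000000 gives λ = 0.7878, -1.1198, -5.6679 (check: the sum is -6.0000 = tr M).

Hence λ_max = 0.7878 and λ_min = -5.6679.


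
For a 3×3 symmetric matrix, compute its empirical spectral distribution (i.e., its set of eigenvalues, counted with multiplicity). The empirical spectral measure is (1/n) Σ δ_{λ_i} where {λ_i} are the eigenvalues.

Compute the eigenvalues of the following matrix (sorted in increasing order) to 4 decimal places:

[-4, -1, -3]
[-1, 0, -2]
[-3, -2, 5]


Since M is real symmetric, all three eigenvalues are real; they are the roots of det(λI − M) = λ³ − (tr M) λ² + s λ − det M, where s is the sum of the principal 2×2 minors.
tr M = -4 + 0 + 5 = 1.
s = ((-4)·0 − (-1)²) + ((-4)·5 − (-3)²) + (0·5 − (-2)²) = -1 + (-29) + (-4) = -34.
det M (expand along row 1) = (-4)·(-4) − (-1)·(-11) + (-3)·2 = -1.
Characteristic polynomial: λ³ − λ² − 34λ + 1 = 0.
Substitute λ = y + (tr M)/3 = y + 0.333333 to remove the quadratic term: y³ + p·y + q = 0 with p = s − (tr M)²/3 = -34.333333 and q = −2(tr M)³/27 + (tr M)·s/3 − det M = -10.407407.
Three real roots ⇒ use the trigonometric (Viète) form: r = 2√(−p/3) = 6.765928, φ = arccos(3q/(p·r)) = arccos(0.134407) = 1.435982 rad.
y_k = r·cos(φ/3 − 2πk/3) for k = 0, 1, 2 gives y = 6.005523, -0.303946, -5.701577.
λ_k = y_k + 0.333333 gives λ = 6.3389, 0.0294, -5.3682 (check: the sum is 1.0000 = tr M).

Eigenvalues sorted in increasing order: [-5.3682, 0.0294, 6.3389].


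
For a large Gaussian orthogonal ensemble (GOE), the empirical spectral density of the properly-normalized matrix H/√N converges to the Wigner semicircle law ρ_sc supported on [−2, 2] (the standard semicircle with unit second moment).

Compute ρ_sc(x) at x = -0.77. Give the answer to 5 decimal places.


ρ_sc(x) = (1/(2π)) √(4 − x²). With x = -0.77:
  4 − x² = 4 − (-0.77)² = 4 − 0.592900 = 3.407100.
  √(4 − x²) = 1.845833.
  1/(2π) = 0.159155.
  ρ_sc(-0.77) = 0.159155 · 1.845833 = 0.293773.

Rounded to 5 decimal places: ρ_sc(-0.77) ≈ 0.29377.


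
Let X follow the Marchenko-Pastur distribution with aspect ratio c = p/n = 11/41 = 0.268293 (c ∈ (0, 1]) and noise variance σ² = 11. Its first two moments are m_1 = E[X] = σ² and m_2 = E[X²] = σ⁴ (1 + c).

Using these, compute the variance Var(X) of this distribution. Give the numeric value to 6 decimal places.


m_1 = E[X] = σ² = 11, so m_1² = 121.
m_2 = E[X²] = σ⁴ (1 + c) = 121 · (1 + 0.268293) = 121 · 1.268293 = 153.463415.
(Note m_2 − m_1² simplifies to c · σ⁴ = 0.268293 · 121.)

Var(X) = m_2 − m_1² = 153.463415 − 121 = 32.463415.


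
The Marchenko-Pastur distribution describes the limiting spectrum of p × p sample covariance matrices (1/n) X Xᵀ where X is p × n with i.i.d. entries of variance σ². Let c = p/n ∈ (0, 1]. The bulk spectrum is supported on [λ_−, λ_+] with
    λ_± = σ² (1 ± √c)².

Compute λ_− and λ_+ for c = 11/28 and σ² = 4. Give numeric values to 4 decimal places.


c = 11/28 = 0.392857; √c = 0.626783.
λ_− = σ² (1 − √c)² = 4 · (1 − 0.626783)² = 4 · (0.373217)² = 0.557163.
λ_+ = σ² (1 + √c)² = 4 · (1 + 0.626783)² = 4 · (1.626783)² = 10.585694.

Rounded to 4 decimal places: λ_− ≈ 0.5572, λ_+ ≈ 10.5857.


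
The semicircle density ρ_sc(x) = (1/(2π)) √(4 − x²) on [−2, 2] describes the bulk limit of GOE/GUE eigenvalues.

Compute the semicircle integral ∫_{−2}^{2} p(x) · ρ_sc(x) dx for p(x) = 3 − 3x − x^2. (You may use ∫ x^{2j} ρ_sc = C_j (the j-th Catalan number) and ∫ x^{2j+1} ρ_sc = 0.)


Write p(x) = Σ a_i x^i, split into monomials and integrate each against ρ_sc separately.
Using ∫ x^{2j} ρ_sc = C_j = (1/(j+1)) C(2j, j) (Catalan numbers) and ∫ x^{2j+1} ρ_sc = 0 (odd monomials vanish by symmetry):
  i = 0 (even): a_0 · C_{0} = 3 · 1 = 3
  i = 1 (odd): ∫ x^1 ρ_sc = 0 (vanishes)
  i = 2 (even): a_2 · C_{1} = -1 · 1 = -1

Summing the contributions: ∫_{−2}^{2} p(x) ρ_sc(x) dx = 3 + (-1) = 2.


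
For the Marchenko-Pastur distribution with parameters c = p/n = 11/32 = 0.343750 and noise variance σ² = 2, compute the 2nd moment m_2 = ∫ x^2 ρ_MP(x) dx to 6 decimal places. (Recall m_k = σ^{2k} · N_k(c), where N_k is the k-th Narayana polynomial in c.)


E[X²] = σ⁴ (1 + c) (second MP moment). With σ² = 2 (so σ⁴ = 4) and c = 11/32 = 0.343750: E[X²] = 4 · (1 + 0.343750) = 4 · 1.343750.

So E[X^2] = 5.375000.


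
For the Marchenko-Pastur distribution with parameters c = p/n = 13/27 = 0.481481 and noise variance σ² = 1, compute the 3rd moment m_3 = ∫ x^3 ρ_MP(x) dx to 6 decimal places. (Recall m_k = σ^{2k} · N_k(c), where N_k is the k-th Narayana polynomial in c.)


E[X³] = σ⁶ (1 + 3c + c²) (third MP moment). With σ² = 1 (so σ⁶ = 1) and c = 13/27 = 0.481481: E[X³] = 1 · (1 + 3·0.481481 + (0.481481)²) = 1 · 2.676269.

So E[X^3] = 2.676269.


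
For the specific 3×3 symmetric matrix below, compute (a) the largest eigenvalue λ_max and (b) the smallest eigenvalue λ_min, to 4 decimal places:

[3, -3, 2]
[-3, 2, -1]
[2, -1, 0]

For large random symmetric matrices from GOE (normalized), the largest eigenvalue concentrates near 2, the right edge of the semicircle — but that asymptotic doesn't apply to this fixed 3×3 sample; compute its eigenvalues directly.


Since M is real symmetric, all three eigenvalues are real; they are the roots of det(λI − M) = λ³ − (tr M) λ² + s λ − det M, where s is the sum of the principal 2×2 minors.
tr M = 3 + 2 + 0 = 5.
s = (3·2 − (-3)²) + (3·0 − 2²) + (2·0 − (-1)²) = -3 + (-4) + (-1) = -8.
det M (expand along row 1) = 3·(-1) − (-3)·2 + 2·(-1) = 1.
Characteristic polynomial: λ³ − 5λ² − 8λ − 1 = 0.
Substitute λ = y + (tr M)/3 = y + 1.666667 to remove the quadratic term: y³ + p·y + q = 0 with p = s − (tr M)²/3 = -16.333333 and q = −2(tr M)³/27 + (tr M)·s/3 − det M = -23.592593.
Three real roots ⇒ use the trigonometric (Viète) form: r = 2√(−p/3) = 4.666667, φ = arccos(3q/(p·r)) = arccos(0.928571) = 0.380251 rad.
y_k = r·cos(φ/3 − 2πk/3) for k = 0, 1, 2 gives y = 4.629230, -1.803730, -2.825500.
λ_k = y_k + 1.666667 gives λ = 6.2959, -0.1371, -1.1588 (check: the sum is 5.0000 = tr M).

Hence λ_max = 6.2959 and λ_min = -1.1588.


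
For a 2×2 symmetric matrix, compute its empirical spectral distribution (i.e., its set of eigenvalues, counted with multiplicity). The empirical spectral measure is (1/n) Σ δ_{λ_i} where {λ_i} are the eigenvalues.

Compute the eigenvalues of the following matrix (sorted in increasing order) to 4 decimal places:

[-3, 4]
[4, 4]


Since M is real symmetric, both eigenvalues are real; they are the roots of det(λI − M) = λ² − (tr M) λ + det M.
tr M = -3 + 4 = 1.
det M = (-3)·4 − 4² = -12 − 16 = -28.
Characteristic polynomial: λ² − λ − 28 = 0.
Discriminant Δ = (tr M)² − 4·det M = 1 − (-112) = 113; √Δ = 10.630146.
λ = (tr M ± √Δ)/2 = (1 ± 10.630146)/2, giving (tr M − √Δ)/2 = -4.8151 and (tr M + √Δ)/2 = 5.8151.

Eigenvalues sorted in increasing order: [-4.8151, 5.8151].


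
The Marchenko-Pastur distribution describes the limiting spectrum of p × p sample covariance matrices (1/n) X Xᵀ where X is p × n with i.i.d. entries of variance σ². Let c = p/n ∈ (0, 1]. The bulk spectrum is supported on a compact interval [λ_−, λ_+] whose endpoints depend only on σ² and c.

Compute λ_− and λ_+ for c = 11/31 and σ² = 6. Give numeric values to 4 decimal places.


c = 11/31 = 0.354839; √c = 0.595683.
λ_− = σ² (1 − √c)² = 6 · (1 − 0.595683)² = 6 · (0.404317)² = 0.980831.
λ_+ = σ² (1 + √c)² = 6 · (1 + 0.595683)² = 6 · (1.595683)² = 15.277233.

Rounded to 4 decimal places: λ_− ≈ 0.9808, λ_+ ≈ 15.2772.


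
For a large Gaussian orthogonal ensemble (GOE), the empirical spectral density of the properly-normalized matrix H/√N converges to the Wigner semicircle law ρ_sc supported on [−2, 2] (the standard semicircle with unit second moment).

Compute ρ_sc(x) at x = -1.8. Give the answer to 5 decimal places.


ρ_sc(x) = (1/(2π)) √(4 − x²). With x = -1.8:
  4 − x² = 4 − (-1.8)² = 4 − 3.240000 = 0.760000.
  √(4 − x²) = 0.871780.
  1/(2π) = 0.159155.
  ρ_sc(-1.8) = 0.159155 · 0.871780 = 0.138748.

Rounded to 5 decimal places: ρ_sc(-1.8) ≈ 0.13875.


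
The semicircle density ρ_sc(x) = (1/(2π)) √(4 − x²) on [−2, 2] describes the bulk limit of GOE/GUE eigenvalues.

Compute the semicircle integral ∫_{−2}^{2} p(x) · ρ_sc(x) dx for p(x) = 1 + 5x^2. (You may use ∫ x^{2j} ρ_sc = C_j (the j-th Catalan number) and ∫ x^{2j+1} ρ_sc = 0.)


Write p(x) = Σ a_i x^i, split into monomials and integrate each against ρ_sc separately.
Using ∫ x^{2j} ρ_sc = C_j = (1/(j+1)) C(2j, j) (Catalan numbers) and ∫ x^{2j+1} ρ_sc = 0 (odd monomials vanish by symmetry):
  i = 0 (even): a_0 · C_{0} = 1 · 1 = 1
  i = 2 (even): a_2 · C_{1} = 5 · 1 = 5

Summing the contributions: ∫_{−2}^{2} p(x) ρ_sc(x) dx = 1 + 5 = 6.


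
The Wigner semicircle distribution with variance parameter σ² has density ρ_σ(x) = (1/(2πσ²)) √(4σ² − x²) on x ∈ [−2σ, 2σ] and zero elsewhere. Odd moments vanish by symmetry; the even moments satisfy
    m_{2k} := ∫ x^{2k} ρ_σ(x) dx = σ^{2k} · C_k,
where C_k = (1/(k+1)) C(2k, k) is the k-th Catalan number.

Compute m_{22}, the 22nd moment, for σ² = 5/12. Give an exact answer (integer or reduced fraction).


By the scaled semicircle moment identity, m_{2k} = σ^{2k} · C_k with k = 11.
C_11 = (1/(k+1)) · C(2k, k) = (1/12) · C(22, 11) = (1/12) · 705432 = 58786.
σ^{2k} = (σ²)^k = (5/12)^11 = 48828125/743008370688.

Therefore m_{22} = σ^{22} · C_11 = (48828125/743008370688) · 58786 = 1435205078125/371504185344.


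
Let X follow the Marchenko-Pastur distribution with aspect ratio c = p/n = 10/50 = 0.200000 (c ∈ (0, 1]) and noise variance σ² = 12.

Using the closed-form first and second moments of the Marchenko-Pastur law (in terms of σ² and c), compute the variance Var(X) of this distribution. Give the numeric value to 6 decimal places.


Recall the MP moments m_1 = E[X] = σ² and m_2 = E[X²] = σ⁴ (1 + c).
m_1 = E[X] = σ² = 12, so m_1² = 144.
m_2 = E[X²] = σ⁴ (1 + c) = 144 · (1 + 0.200000) = 144 · 1.200000 = 172.800000.
(Note m_2 − m_1² simplifies to c · σ⁴ = 0.200000 · 144.)

Var(X) = m_2 − m_1² = 172.800000 − 144 = 28.800000.


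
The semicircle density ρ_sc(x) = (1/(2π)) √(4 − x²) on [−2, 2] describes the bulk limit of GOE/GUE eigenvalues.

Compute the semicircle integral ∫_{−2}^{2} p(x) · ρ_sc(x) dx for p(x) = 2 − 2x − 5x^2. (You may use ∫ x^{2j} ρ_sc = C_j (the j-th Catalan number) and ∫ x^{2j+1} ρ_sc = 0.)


Write p(x) = Σ a_i x^i, split into monomials and integrate each against ρ_sc separately.
Using ∫ x^{2j} ρ_sc = C_j = (1/(j+1)) C(2j, j) (Catalan numbers) and ∫ x^{2j+1} ρ_sc = 0 (odd monomials vanish by symmetry):
  i = 0 (even): a_0 · C_{0} = 2 · 1 = 2
  i = 1 (odd): ∫ x^1 ρ_sc = 0 (vanishes)
  i = 2 (even): a_2 · C_{1} = -5 · 1 = -5

Summing the contributions: ∫_{−2}^{2} p(x) ρ_sc(x) dx = 2 + (-5) = -3.


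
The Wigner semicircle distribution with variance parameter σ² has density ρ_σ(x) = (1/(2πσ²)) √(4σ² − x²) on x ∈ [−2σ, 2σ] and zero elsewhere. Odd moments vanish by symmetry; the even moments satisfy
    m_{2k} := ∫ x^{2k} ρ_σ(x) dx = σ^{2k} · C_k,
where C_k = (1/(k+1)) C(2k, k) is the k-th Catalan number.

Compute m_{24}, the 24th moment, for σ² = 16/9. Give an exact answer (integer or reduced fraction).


By the scaled semicircle moment identity, m_{2k} = σ^{2k} · C_k with k = 12.
C_12 = (1/(k+1)) · C(2k, k) = (1/13) · C(24, 12) = (1/13) · 2704156 = 208012.
σ^{2k} = (σ²)^k = (16/9)^12 = 281474976710656/282429536481.

Therefore m_{24} = σ^{24} · C_12 = (281474976710656/282429536481) · 208012 = 58550172855536975872/282429536481.


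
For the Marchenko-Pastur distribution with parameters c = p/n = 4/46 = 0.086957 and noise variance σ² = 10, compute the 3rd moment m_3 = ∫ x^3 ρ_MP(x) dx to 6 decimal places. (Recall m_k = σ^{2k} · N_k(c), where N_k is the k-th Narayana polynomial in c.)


E[X³] = σ⁶ (1 + 3c + c²) (third MP moment). With σ² = 10 (so σ⁶ = 1000) and c = 4/46 = 0.086957: E[X³] = 1000 · (1 + 3·0.086957 + (0.086957)²) = 1000 · 1.268431.

So E[X^3] = 1268.431002.


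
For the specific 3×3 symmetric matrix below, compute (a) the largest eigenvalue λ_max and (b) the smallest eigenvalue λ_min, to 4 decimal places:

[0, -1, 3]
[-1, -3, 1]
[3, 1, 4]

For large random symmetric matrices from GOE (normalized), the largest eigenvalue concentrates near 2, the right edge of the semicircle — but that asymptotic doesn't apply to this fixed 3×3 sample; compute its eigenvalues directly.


Since M is real symmetric, all three eigenvalues are real; they are the roots of det(λI − M) = λ³ − (tr M) λ² + s λ − det M, where s is the sum of the principal 2×2 minors.
tr M = 0 + (-3) + 4 = 1.
s = (0·(-3) − (-1)²) + (0·4 − 3²) + ((-3)·4 − 1²) = -1 + (-9) + (-13) = -23.
det M (expand along row 1) = 0·(-13) − (-1)·(-7) + 3·8 = 17.
Characteristic polynomial: λ³ − λ² − 23λ − 17 = 0.
Substitute λ = y + (tr M)/3 = y + 0.333333 to remove the quadratic term: y³ + p·y + q = 0 with p = s − (tr M)²/3 = -23.333333 and q = −2(tr M)³/27 + (tr M)·s/3 − det M = -24.740741.
Three real roots ⇒ use the trigonometric (Viète) form: r = 2√(−p/3) = 5.577734, φ = arccos(3q/(p·r)) = arccos(0.570295) = 0.963932 rad.
y_k = r·cos(φ/3 − 2πk/3) for k = 0, 1, 2 gives y = 5.292278, -1.120630, -4.171648.
λ_k = y_k + 0.333333 gives λ = 5.6256, -0.7873, -3.8383 (check: the sum is 1.0000 = tr M).

Hence λ_max = 5.6256 and λ_min = -3.8383.


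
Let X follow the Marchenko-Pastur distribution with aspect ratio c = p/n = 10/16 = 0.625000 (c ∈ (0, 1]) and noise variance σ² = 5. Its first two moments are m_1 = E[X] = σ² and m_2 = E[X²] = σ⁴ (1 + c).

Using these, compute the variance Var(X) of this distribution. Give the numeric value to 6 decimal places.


m_1 = E[X] = σ² = 5, so m_1² = 25.
m_2 = E[X²] = σ⁴ (1 + c) = 25 · (1 + 0.625000) = 25 · 1.625000 = 40.625000.
(Note m_2 − m_1² simplifies to c · σ⁴ = 0.625000 · 25.)

Var(X) = m_2 − m_1² = 40.625000 − 25 = 15.625000.


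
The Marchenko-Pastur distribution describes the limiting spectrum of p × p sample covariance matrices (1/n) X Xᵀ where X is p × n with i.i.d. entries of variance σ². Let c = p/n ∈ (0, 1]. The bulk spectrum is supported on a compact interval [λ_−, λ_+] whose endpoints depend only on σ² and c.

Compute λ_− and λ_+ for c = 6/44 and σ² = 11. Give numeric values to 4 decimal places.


c = 6/44 = 0.136364; √c = 0.369274.
λ_− = σ² (1 − √c)² = 11 · (1 − 0.369274)² = 11 · (0.630726)² = 4.375962.
λ_+ = σ² (1 + √c)² = 11 · (1 + 0.369274)² = 11 · (1.369274)² = 20.624038.

Rounded to 4 decimal places: λ_− ≈ 4.3760, λ_+ ≈ 20.6240.


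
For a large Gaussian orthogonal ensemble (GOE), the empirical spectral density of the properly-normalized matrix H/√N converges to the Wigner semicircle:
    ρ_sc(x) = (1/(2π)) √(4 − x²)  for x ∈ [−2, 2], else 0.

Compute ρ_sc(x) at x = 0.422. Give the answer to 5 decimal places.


ρ_sc(x) = (1/(2π)) √(4 − x²). With x = 0.422:
  4 − x² = 4 − (0.422)² = 4 − 0.178084 = 3.821916.
  √(4 − x²) = 1.954972.
  1/(2π) = 0.159155.
  ρ_sc(0.422) = 0.159155 · 1.954972 = 0.311143.

Rounded to 5 decimal places: ρ_sc(0.422) ≈ 0.31114.


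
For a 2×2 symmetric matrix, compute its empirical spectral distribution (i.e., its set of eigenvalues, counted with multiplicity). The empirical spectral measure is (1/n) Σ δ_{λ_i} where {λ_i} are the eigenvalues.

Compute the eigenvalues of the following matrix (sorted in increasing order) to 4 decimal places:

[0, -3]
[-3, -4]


Since M is real symmetric, both eigenvalues are real; they are the roots of det(λI − M) = λ² − (tr M) λ + det M.
tr M = 0 + (-4) = -4.
det M = 0·(-4) − (-3)² = 0 − 9 = -9.
Characteristic polynomial: λ² + 4λ − 9 = 0.
Discriminant Δ = (tr M)² − 4·det M = 16 − (-36) = 52; √Δ = 7.211103.
λ = (tr M ± √Δ)/2 = (-4 ± 7.211103)/2, giving (tr M − √Δ)/2 = -5.6056 and (tr M + √Δ)/2 = 1.6056.

Eigenvalues sorted in increasing order: [-5.6056, 1.6056].


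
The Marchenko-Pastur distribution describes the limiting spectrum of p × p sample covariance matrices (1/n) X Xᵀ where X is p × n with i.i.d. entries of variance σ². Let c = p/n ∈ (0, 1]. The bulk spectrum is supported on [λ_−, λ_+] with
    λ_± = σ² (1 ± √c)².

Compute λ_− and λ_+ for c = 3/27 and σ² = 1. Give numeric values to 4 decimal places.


c = 3/27 = 0.111111; √c = 0.333333.
λ_− = σ² (1 − √c)² = 1 · (1 − 0.333333)² = 1 · (0.666667)² = 0.444444.
λ_+ = σ² (1 + √c)² = 1 · (1 + 0.333333)² = 1 · (1.333333)² = 1.777778.

Rounded to 4 decimal places: λ_− ≈ 0.4444, λ_+ ≈ 1.7778.


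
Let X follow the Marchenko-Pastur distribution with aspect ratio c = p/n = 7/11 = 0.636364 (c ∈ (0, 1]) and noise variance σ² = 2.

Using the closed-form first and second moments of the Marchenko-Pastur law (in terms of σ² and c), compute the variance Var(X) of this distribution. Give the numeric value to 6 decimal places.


Recall the MP moments m_1 = E[X] = σ² and m_2 = E[X²] = σ⁴ (1 + c).
m_1 = E[X] = σ² = 2, so m_1² = 4.
m_2 = E[X²] = σ⁴ (1 + c) = 4 · (1 + 0.636364) = 4 · 1.636364 = 6.545455.
(Note m_2 − m_1² simplifies to c · σ⁴ = 0.636364 · 4.)

Var(X) = m_2 − m_1² = 6.545455 − 4 = 2.545455.


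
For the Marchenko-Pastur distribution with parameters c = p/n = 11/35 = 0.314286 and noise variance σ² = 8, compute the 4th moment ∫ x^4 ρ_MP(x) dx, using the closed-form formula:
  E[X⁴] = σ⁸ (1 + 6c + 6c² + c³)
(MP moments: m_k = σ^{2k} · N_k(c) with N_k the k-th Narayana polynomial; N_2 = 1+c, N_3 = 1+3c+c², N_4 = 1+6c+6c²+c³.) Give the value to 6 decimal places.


E[X⁴] = σ⁸ (1 + 6c + 6c² + c³) (fourth MP moment). With σ² = 8 (so σ⁸ = 4096) and c = 11/35 = 0.314286: E[X⁴] = 4096 · (1 + 6·0.314286 + 6·(0.314286)² + (0.314286)³) = 4096 · 3.509411.

So E[X^4] = 14374.547778.


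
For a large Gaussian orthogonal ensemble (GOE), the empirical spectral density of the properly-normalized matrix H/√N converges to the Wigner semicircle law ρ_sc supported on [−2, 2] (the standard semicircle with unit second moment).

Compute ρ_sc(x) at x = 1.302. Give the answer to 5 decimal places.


ρ_sc(x) = (1/(2π)) √(4 − x²). With x = 1.302:
  4 − x² = 4 − (1.302)² = 4 − 1.695204 = 2.304796.
  √(4 − x²) = 1.518155.
  1/(2π) = 0.159155.
  ρ_sc(1.302) = 0.159155 · 1.518155 = 0.241622.

Rounded to 5 decimal places: ρ_sc(1.302) ≈ 0.24162.


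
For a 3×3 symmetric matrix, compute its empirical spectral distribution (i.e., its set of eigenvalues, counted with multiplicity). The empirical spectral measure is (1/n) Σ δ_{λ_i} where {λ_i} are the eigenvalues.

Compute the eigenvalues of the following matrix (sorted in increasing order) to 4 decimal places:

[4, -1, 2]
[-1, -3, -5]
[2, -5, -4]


Since M is real symmetric, all three eigenvalues are real; they are the roots of det(λI − M) = λ³ − (tr M) λ² + s λ − det M, where s is the sum of the principal 2×2 minors.
tr M = 4 + (-3) + (-4) = -3.
s = (4·(-3) − (-1)²) + (4·(-4) − 2²) + ((-3)·(-4) − (-5)²) = -13 + (-20) + (-13) = -46.
det M (expand along row 1) = 4·(-13) − (-1)·14 + 2·11 = -16.
Characteristic polynomial: λ³ + 3λ² − 46λ + 16 = 0.
Substitute λ = y + (tr M)/3 = y − 1.000000 to remove the quadratic term: y³ + p·y + q = 0 with p = s − (tr M)²/3 = -49.000000 and q = −2(tr M)³/27 + (tr M)·s/3 − det M = 64.000000.
Three real roots ⇒ use the trigonometric (Viète) form: r = 2√(−p/3) = 8.082904, φ = arccos(3q/(p·r)) = arccos(-0.484772) = 2.076899 rad.
y_k = r·cos(φ/3 − 2πk/3) for k = 0, 1, 2 gives y = 6.222059, 1.357134, -7.579193.
λ_k = y_k − 1.000000 gives λ = 5.2221, 0.3571, -8.5792 (check: the sum is -3.0000 = tr M).

Eigenvalues sorted in increasing order: [-8.5792, 0.3571, 5.2221].


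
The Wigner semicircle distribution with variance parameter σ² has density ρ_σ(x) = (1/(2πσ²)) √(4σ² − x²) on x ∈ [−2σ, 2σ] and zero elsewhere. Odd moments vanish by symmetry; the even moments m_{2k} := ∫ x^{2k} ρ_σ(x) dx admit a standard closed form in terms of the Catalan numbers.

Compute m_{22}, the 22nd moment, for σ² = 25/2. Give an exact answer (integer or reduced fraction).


By the scaled semicircle moment identity, m_{2k} = σ^{2k} · C_k with k = 11.
C_11 = (1/(k+1)) · C(2k, k) = (1/12) · C(22, 11) = (1/12) · 705432 = 58786.
σ^{2k} = (σ²)^k = (25/2)^11 = 2384185791015625/2048.

Therefore m_{22} = σ^{22} · C_11 = (2384185791015625/2048) · 58786 = 70078372955322265625/1024.


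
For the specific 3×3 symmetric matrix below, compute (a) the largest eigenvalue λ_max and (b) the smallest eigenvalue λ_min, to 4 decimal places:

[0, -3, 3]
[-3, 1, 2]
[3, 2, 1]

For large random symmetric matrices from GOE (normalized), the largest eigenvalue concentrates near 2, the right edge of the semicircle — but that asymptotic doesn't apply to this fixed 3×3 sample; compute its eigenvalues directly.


Since M is real symmetric, all three eigenvalues are real; they are the roots of det(λI − M) = λ³ − (tr M) λ² + s λ − det M, where s is the sum of the principal 2×2 minors.
tr M = 0 + 1 + 1 = 2.
s = (0·1 − (-3)²) + (0·1 − 3²) + (1·1 − 2²) = -9 + (-9) + (-3) = -21.
det M (expand along row 1) = 0·(-3) − (-3)·(-9) + 3·(-9) = -54.
Characteristic polynomial: λ³ − 2λ² − 21λ + 54 = 0.
Substitute λ = y + (tr M)/3 = y + 0.666667 to remove the quadratic term: y³ + p·y + q = 0 with p = s − (tr M)²/3 = -22.333333 and q = −2(tr M)³/27 + (tr M)·s/3 − det M = 39.407407.
Three real roots ⇒ use the trigonometric (Viète) form: r = 2√(−p/3) = 5.456902, φ = arccos(3q/(p·r)) = arccos(-0.970062) = 2.896282 rad.
y_k = r·cos(φ/3 − 2πk/3) for k = 0, 1, 2 gives y = 3.105335, 2.333333, -5.438669.
λ_k = y_k + 0.666667 gives λ = 3.7720, 3.0000, -4.7720 (check: the sum is 2.0000 = tr M).

Hence λ_max = 3.7720 and λ_min = -4.7720.


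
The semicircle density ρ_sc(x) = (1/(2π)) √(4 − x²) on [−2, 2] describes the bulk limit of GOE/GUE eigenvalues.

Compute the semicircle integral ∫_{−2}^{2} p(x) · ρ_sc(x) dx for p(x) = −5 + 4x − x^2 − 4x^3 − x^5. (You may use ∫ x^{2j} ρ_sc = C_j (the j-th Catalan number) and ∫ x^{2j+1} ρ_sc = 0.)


Write p(x) = Σ a_i x^i, split into monomials and integrate each against ρ_sc separately.
Using ∫ x^{2j} ρ_sc = C_j = (1/(j+1)) C(2j, j) (Catalan numbers) and ∫ x^{2j+1} ρ_sc = 0 (odd monomials vanish by symmetry):
  i = 0 (even): a_0 · C_{0} = -5 · 1 = -5
  i = 1 (odd): ∫ x^1 ρ_sc = 0 (vanishes)
  i = 2 (even): a_2 · C_{1} = -1 · 1 = -1
  i = 3 (odd): ∫ x^3 ρ_sc = 0 (vanishes)
  i = 5 (odd): ∫ x^5 ρ_sc = 0 (vanishes)

Summing the contributions: ∫_{−2}^{2} p(x) ρ_sc(x) dx = (-5) + (-1) = -6.


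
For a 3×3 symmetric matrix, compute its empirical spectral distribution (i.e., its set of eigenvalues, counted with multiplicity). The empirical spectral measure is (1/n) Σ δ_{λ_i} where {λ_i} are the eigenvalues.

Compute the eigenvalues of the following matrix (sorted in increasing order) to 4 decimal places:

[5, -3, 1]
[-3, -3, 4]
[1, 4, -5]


Since M is real symmetric, all three eigenvalues are real; they are the roots of det(λI − M) = λ³ − (tr M) λ² + s λ − det M, where s is the sum of the principal 2×2 minors.
tr M = 5 + (-3) + (-5) = -3.
s = (5·(-3) − (-3)²) + (5·(-5) − 1²) + ((-3)·(-5) − 4²) = -24 + (-26) + (-1) = -51.
det M (expand along row 1) = 5·(-1) − (-3)·11 + 1·(-9) = 19.
Characteristic polynomial: λ³ + 3λ² − 51λ − 19 = 0.
Substitute λ = y + (tr M)/3 = y − 1.000000 to remove the quadratic term: y³ + p·y + q = 0 with p = s − (tr M)²/3 = -54.000000 and q = −2(tr M)³/27 + (tr M)·s/3 − det M = 34.000000.
Three real roots ⇒ use the trigonometric (Viète) form: r = 2√(−p/3) = 8.485281, φ = arccos(3q/(p·r)) = arccos(-0.222608) = 1.795285 rad.
y_k = r·cos(φ/3 − 2πk/3) for k = 0, 1, 2 gives y = 7.010727, 0.634357, -7.645084.
λ_k = y_k − 1.000000 gives λ = 6.0107, -0.3656, -8.6451 (check: the sum is -3.0000 = tr M).

Eigenvalues sorted in increasing order: [-8.6451, -0.3656, 6.0107].


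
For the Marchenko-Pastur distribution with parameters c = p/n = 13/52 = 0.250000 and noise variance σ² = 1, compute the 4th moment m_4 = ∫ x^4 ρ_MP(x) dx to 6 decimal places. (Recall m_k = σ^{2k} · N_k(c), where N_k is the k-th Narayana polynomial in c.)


E[X⁴] = σ⁸ (1 + 6c + 6c² + c³) (fourth MP moment). With σ² = 1 (so σ⁸ = 1) and c = 13/52 = 0.250000: E[X⁴] = 1 · (1 + 6·0.250000 + 6·(0.250000)² + (0.250000)³) = 1 · 2.890625.

So E[X^4] = 2.890625.


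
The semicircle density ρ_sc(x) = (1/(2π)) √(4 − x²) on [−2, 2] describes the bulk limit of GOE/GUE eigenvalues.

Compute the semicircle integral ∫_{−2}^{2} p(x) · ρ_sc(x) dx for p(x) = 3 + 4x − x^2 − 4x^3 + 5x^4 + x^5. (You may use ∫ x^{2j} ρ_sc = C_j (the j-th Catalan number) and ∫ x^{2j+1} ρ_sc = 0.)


Write p(x) = Σ a_i x^i, split into monomials and integrate each against ρ_sc separately.
Using ∫ x^{2j} ρ_sc = C_j = (1/(j+1)) C(2j, j) (Catalan numbers) and ∫ x^{2j+1} ρ_sc = 0 (odd monomials vanish by symmetry):
  i = 0 (even): a_0 · C_{0} = 3 · 1 = 3
  i = 1 (odd): ∫ x^1 ρ_sc = 0 (vanishes)
  i = 2 (even): a_2 · C_{1} = -1 · 1 = -1
  i = 3 (odd): ∫ x^3 ρ_sc = 0 (vanishes)
  i = 4 (even): a_4 · C_{2} = 5 · 2 = 10
  i = 5 (odd): ∫ x^5 ρ_sc = 0 (vanishes)

Summing the contributions: ∫_{−2}^{2} p(x) ρ_sc(x) dx = 3 + (-1) + 10 = 12.


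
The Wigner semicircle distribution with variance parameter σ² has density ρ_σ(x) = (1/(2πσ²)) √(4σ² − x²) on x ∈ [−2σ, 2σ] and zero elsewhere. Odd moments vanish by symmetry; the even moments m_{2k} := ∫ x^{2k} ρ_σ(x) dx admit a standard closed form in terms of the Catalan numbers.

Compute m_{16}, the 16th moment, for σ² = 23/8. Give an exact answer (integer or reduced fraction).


By the scaled semicircle moment identity, m_{2k} = σ^{2k} · C_k with k = 8.
C_8 = (1/(k+1)) · C(2k, k) = (1/9) · C(16, 8) = (1/9) · 12870 = 1430.
σ^{2k} = (σ²)^k = (23/8)^8 = 78310985281/16777216.

Therefore m_{16} = σ^{16} · C_8 = (78310985281/16777216) · 1430 = 55992354475915/8388608.


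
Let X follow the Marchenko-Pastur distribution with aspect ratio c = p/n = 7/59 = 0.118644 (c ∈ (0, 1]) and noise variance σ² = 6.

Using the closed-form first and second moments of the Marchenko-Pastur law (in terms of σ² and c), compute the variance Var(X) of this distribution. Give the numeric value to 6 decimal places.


Recall the MP moments m_1 = E[X] = σ² and m_2 = E[X²] = σ⁴ (1 + c).
m_1 = E[X] = σ² = 6, so m_1² = 36.
m_2 = E[X²] = σ⁴ (1 + c) = 36 · (1 + 0.118644) = 36 · 1.118644 = 40.271186.
(Note m_2 − m_1² simplifies to c · σ⁴ = 0.118644 · 36.)

Var(X) = m_2 − m_1² = 40.271186 − 36 = 4.271186.


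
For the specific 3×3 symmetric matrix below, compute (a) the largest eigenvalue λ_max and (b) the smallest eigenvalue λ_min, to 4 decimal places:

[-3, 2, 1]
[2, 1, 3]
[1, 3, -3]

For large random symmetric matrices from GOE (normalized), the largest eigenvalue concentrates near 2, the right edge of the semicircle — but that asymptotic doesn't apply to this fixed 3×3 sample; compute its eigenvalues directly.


Since M is real symmetric, all three eigenvalues are real; they are the roots of det(λI − M) = λ³ − (tr M) λ² + s λ − det M, where s is the sum of the principal 2×2 minors.
tr M = -3 + 1 + (-3) = -5.
s = ((-3)·1 − 2²) + ((-3)·(-3) − 1²) + (1·(-3) − 3²) = -7 + 8 + (-12) = -11.
det M (expand along row 1) = (-3)·(-12) − 2·(-9) + 1·5 = 59.
Characteristic polynomial: λ³ + 5λ² − 11λ − 59 = 0.
Substitute λ = y + (tr M)/3 = y − 1.666667 to remove the quadratic term: y³ + p·y + q = 0 with p = s − (tr M)²/3 = -19.333333 and q = −2(tr M)³/27 + (tr M)·s/3 − det M = -31.407407.
Three real roots ⇒ use the trigonometric (Viète) form: r = 2√(−p/3) = 5.077182, φ = arccos(3q/(p·r)) = arccos(0.959895) = 0.284168 rad.
y_k = r·cos(φ/3 − 2πk/3) for k = 0, 1, 2 gives y = 5.054422, -2.111341, -2.943081.
λ_k = y_k − 1.666667 gives λ = 3.3878, -3.7780, -4.6097 (check: the sum is -5.0000 = tr M).

Hence λ_max = 3.3878 and λ_min = -4.6097.
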